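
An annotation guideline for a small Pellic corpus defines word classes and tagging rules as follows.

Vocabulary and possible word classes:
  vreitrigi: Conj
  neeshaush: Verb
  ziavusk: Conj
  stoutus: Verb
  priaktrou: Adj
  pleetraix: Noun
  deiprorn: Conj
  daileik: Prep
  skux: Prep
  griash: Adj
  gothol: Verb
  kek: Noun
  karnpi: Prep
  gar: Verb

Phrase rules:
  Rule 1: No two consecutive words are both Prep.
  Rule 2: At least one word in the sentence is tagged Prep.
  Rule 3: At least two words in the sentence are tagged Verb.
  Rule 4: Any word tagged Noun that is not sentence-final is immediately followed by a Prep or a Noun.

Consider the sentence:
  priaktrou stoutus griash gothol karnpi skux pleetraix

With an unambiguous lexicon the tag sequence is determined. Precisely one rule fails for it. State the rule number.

1

Fixed tagging: Adj Verb Adj Verb Prep Prep Noun.
Checking each rule: R1 violated, R2 holds, R3 holds, R4 holds.
Only rule 1 fails.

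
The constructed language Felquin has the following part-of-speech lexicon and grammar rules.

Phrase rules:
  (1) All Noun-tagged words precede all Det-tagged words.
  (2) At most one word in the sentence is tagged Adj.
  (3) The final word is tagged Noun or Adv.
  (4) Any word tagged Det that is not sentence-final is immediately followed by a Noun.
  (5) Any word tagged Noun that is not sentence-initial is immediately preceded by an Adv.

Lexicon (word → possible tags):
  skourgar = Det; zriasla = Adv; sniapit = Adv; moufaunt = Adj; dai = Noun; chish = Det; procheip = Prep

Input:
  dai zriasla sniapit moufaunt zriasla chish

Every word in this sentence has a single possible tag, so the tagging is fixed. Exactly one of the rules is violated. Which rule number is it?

Fixed tagging: Noun Adv Adv Adj Adv Det.
Applying the rules: R1 holds, R2 holds, R3 violated, R4 holds, R5 holds.
Only rule 3 fails.

3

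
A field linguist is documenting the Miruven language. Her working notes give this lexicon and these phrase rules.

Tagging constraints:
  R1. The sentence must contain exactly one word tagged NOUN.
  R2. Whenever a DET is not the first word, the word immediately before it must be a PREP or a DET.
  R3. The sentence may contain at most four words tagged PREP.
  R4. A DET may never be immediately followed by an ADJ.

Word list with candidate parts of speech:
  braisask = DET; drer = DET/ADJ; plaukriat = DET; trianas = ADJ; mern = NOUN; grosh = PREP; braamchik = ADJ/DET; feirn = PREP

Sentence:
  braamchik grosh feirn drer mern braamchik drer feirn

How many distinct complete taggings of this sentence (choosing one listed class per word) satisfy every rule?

Candidates per position — 1:braamchik {ADJ,DET}; 2:grosh {PREP}; 3:feirn {PREP}; 4:drer {DET,ADJ}; 5:mern {NOUN}; 6:braamchik {ADJ,DET}; 7:drer {DET,ADJ}; 8:feirn {PREP}.
There are 16 candidate sequences in total.
The sequences that satisfy every rule: ADJ PREP PREP DET NOUN ADJ ADJ PREP; ADJ PREP PREP ADJ NOUN ADJ ADJ PREP; DET PREP PREP DET NOUN ADJ ADJ PREP; DET PREP PREP ADJ NOUN ADJ ADJ PREP.
Count = 4.

4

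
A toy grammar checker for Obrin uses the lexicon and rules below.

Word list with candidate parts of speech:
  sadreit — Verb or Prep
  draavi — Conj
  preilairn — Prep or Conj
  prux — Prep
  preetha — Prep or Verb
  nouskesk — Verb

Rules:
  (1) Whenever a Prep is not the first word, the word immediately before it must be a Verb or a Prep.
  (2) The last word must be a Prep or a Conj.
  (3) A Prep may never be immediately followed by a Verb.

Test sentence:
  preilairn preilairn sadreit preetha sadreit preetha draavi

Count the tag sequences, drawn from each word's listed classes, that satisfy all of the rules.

Candidates per position — 1:preilairn {Prep,Conj}; 2:preilairn {Prep,Conj}; 3:sadreit {Verb,Prep}; 4:preetha {Prep,Verb}; 5:sadreit {Verb,Prep}; 6:preetha {Prep,Verb}; 7:draavi {Conj}.
There are 64 candidate sequences in total.
Checking each against the rules leaves 9 sequences.
Count = 9.

9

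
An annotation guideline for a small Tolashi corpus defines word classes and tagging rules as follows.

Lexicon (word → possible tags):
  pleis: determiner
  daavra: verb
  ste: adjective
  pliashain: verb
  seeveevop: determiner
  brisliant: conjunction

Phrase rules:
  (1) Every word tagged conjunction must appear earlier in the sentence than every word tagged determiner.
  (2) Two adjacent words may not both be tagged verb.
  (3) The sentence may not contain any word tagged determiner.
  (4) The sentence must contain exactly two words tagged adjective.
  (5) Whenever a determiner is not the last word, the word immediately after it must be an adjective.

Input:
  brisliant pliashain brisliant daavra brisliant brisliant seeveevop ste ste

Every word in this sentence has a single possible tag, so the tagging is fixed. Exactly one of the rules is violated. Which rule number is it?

3

Fixed tagging: conjunction verb conjunction verb conjunction conjunction determiner adjective adjective.
Applying the rules: R1 holds, R2 holds, R3 violated, R4 holds, R5 holds.
Only rule 3 fails.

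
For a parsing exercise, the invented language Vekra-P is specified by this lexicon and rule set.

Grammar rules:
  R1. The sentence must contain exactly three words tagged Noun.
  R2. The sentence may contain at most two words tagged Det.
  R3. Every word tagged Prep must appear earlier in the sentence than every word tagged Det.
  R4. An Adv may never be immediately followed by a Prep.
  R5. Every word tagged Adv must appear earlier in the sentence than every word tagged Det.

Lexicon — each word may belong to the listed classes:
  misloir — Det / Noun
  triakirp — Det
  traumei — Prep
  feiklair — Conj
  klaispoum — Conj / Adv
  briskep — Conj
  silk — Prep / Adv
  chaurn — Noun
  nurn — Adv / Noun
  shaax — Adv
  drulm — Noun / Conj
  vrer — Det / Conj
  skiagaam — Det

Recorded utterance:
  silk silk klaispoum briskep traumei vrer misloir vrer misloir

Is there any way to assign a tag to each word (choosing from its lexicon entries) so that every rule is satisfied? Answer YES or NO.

NO

Candidates per position — 1:silk {Prep,Adv}; 2:silk {Prep,Adv}; 3:klaispoum {Conj,Adv}; 4:briskep {Conj}; 5:traumei {Prep}; 6:vrer {Det,Conj}; 7:misloir {Det,Noun}; 8:vrer {Det,Conj}; 9:misloir {Det,Noun}.
Rule 1 cannot be satisfied by any choice of tags from the lexicon.
So there is no consistent tagging.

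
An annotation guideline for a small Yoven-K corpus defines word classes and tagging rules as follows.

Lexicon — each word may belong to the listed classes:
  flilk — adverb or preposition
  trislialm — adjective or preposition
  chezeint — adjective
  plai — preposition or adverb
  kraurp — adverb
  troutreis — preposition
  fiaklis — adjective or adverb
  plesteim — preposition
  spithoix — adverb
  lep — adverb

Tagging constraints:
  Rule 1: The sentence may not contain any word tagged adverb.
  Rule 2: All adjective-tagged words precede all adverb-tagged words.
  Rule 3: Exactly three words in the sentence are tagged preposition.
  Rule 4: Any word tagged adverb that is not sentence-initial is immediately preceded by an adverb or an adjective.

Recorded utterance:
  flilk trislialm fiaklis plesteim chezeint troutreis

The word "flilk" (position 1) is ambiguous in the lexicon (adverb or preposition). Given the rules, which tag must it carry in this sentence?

Candidates per position — 1:flilk {adverb,preposition}; 2:trislialm {adjective,preposition}; 3:fiaklis {adjective,adverb}; 4:plesteim {preposition}; 5:chezeint {adjective}; 6:troutreis {preposition}.
Word 1 cannot be adverb — rule 1 would then fail for every completion. It is preposition.
Word 2 cannot be preposition — rule 3 would then fail for every completion. It is adjective.
Word 3 cannot be adverb — rule 1 would then fail for every completion. It is adjective.
That leaves exactly one tagging: preposition adjective adjective preposition adjective preposition.
Rule-by-rule: rule 1 ok; rule 2 ok; rule 3 ok; rule 4 ok.

preposition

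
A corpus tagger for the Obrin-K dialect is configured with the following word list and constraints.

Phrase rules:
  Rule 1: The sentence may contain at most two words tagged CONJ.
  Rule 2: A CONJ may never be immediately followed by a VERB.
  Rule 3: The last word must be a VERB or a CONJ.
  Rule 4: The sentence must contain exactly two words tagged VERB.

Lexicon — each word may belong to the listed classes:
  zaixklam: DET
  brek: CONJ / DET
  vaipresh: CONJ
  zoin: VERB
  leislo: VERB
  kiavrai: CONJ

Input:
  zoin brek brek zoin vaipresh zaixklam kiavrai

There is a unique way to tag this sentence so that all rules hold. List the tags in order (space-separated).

VERB DET DET VERB CONJ DET CONJ

Candidates per position — 1:zoin {VERB}; 2:brek {CONJ,DET}; 3:brek {CONJ,DET}; 4:zoin {VERB}; 5:vaipresh {CONJ}; 6:zaixklam {DET}; 7:kiavrai {CONJ}.
Word 2 cannot be CONJ — rule 1 would then fail for every completion. It is DET.
Word 3 cannot be CONJ — rule 1 would then fail for every completion. It is DET.
So the tagging must be: VERB DET DET VERB CONJ DET CONJ.
Check: rule 1 ok; rule 2 ok; rule 3 ok; rule 4 ok.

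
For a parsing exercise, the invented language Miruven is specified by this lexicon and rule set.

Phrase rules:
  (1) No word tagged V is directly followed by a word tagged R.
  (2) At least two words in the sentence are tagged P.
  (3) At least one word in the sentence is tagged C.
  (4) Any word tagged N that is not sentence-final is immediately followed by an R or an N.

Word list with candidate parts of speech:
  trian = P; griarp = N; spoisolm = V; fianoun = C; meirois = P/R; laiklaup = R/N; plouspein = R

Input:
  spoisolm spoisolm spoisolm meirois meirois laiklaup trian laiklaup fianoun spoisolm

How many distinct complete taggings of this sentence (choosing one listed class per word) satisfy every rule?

2

Candidates per position — 1:spoisolm {V}; 2:spoisolm {V}; 3:spoisolm {V}; 4:meirois {P,R}; 5:meirois {P,R}; 6:laiklaup {R,N}; 7:trian {P}; 8:laiklaup {R,N}; 9:fianoun {C}; 10:spoisolm {V}.
There are 16 candidate sequences in total.
The sequences that satisfy every rule: V V V P P R P R C V; V V V P R R P R C V.
Count = 2.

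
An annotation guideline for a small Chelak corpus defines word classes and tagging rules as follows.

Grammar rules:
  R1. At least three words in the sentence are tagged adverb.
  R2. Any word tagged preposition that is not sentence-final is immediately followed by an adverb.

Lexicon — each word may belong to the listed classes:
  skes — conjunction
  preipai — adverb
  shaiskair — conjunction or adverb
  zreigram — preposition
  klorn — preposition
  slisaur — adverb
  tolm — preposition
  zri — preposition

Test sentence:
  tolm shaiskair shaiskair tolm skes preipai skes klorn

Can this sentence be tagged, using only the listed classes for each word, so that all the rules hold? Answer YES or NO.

NO

Candidates per position — 1:tolm {preposition}; 2:shaiskair {conjunction,adverb}; 3:shaiskair {conjunction,adverb}; 4:tolm {preposition}; 5:skes {conjunction}; 6:preipai {adverb}; 7:skes {conjunction}; 8:klorn {preposition}.
Rule 2 cannot be satisfied by any choice of tags from the lexicon.
So there is no consistent tagging.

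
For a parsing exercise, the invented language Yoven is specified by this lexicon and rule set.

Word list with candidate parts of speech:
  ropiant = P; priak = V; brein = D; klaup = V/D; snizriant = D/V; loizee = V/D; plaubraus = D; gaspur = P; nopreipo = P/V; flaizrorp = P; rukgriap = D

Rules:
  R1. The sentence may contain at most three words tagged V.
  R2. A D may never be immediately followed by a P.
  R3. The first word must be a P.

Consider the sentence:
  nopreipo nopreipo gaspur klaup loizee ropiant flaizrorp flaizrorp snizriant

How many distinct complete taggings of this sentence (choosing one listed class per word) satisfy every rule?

7

Candidates per position — 1:nopreipo {P,V}; 2:nopreipo {P,V}; 3:gaspur {P}; 4:klaup {V,D}; 5:loizee {V,D}; 6:ropiant {P}; 7:flaizrorp {P}; 8:flaizrorp {P}; 9:snizriant {D,V}.
There are 32 candidate sequences in total.
Checking each against the rules leaves 7 sequences.
Count = 7.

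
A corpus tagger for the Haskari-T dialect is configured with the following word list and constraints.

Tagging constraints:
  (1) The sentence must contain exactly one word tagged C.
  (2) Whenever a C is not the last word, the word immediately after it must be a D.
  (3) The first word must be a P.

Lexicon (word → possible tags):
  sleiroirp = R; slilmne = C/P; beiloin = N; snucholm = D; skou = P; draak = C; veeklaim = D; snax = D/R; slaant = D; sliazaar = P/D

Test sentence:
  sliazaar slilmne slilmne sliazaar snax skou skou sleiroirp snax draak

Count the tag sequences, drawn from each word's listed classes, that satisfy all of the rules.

Candidates per position — 1:sliazaar {P,D}; 2:slilmne {C,P}; 3:slilmne {C,P}; 4:sliazaar {P,D}; 5:snax {D,R}; 6:skou {P}; 7:skou {P}; 8:sleiroirp {R}; 9:snax {D,R}; 10:draak {C}.
There are 64 candidate sequences in total.
Checking each against the rules leaves 8 sequences.
Count = 8.

8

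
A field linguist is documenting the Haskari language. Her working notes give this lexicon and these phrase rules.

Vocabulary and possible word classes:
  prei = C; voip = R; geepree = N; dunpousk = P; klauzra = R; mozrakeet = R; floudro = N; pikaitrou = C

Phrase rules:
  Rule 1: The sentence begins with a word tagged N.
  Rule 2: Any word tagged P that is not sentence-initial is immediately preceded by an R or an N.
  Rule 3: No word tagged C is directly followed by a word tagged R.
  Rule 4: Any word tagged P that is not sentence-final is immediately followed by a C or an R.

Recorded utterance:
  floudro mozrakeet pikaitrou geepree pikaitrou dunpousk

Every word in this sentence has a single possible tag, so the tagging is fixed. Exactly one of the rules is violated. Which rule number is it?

2

Fixed tagging: N R C N C P.
Applying the rules: R1 ok, R2 fails, R3 ok, R4 ok.
Only rule 2 fails.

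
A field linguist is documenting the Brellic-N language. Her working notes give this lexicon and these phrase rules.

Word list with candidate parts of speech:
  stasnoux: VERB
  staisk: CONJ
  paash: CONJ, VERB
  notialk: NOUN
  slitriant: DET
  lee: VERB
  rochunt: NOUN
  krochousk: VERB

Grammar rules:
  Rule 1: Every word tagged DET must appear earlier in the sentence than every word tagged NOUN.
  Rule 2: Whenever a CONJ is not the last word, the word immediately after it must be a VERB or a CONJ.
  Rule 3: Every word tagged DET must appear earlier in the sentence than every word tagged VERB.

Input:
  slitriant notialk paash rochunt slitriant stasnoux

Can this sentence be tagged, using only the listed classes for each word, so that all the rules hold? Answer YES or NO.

Candidates per position — 1:slitriant {DET}; 2:notialk {NOUN}; 3:paash {CONJ,VERB}; 4:rochunt {NOUN}; 5:slitriant {DET}; 6:stasnoux {VERB}.
Rule 1 cannot be satisfied by any choice of tags from the lexicon.
So there is no consistent tagging.

NO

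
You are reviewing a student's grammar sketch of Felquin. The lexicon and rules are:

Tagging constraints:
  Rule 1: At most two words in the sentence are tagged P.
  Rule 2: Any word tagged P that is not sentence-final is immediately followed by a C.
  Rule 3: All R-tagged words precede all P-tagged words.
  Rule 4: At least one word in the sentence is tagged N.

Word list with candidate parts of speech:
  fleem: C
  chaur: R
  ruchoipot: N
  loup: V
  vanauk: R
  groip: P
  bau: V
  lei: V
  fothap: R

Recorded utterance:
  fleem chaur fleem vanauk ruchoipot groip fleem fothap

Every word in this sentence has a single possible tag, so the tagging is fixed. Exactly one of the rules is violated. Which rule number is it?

Fixed tagging: C R C R N P C R.
Applying the rules: R1 ok, R2 ok, R3 fails, R4 ok.
Only rule 3 fails.

3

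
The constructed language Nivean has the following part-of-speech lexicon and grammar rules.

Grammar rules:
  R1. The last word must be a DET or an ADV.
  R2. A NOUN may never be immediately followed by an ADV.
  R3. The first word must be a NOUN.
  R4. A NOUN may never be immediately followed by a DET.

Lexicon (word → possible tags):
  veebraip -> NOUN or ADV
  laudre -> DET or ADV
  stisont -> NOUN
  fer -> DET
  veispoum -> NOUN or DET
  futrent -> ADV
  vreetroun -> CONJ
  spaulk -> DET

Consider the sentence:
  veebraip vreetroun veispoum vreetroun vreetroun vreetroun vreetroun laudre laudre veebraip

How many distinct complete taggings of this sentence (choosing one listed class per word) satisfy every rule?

8

Candidates per position — 1:veebraip {NOUN,ADV}; 2:vreetroun {CONJ}; 3:veispoum {NOUN,DET}; 4:vreetroun {CONJ}; 5:vreetroun {CONJ}; 6:vreetroun {CONJ}; 7:vreetroun {CONJ}; 8:laudre {DET,ADV}; 9:laudre {DET,ADV}; 10:veebraip {NOUN,ADV}.
There are 32 candidate sequences in total.
Checking each against the rules leaves 8 sequences.
Count = 8.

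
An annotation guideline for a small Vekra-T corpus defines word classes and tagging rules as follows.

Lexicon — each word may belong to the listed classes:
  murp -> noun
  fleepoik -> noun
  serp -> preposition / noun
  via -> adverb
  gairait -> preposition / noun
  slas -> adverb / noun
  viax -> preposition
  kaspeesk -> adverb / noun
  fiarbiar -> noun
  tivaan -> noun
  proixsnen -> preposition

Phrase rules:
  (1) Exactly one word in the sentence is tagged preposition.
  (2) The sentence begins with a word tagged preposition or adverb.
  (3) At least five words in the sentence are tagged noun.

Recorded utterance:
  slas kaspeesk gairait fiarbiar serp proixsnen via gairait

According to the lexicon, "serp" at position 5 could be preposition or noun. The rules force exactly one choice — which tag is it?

noun

Candidates per position — 1:slas {adverb,noun}; 2:kaspeesk {adverb,noun}; 3:gairait {preposition,noun}; 4:fiarbiar {noun}; 5:serp {preposition,noun}; 6:proixsnen {preposition}; 7:via {adverb}; 8:gairait {preposition,noun}.
Position 1: noun is ruled out by rule 2; that leaves adverb.
Position 2: adverb is ruled out by rule 3; that leaves noun.
Position 3: preposition is ruled out by rule 1; that leaves noun.
Position 5: preposition is ruled out by rule 1; that leaves noun.
Position 8: preposition is ruled out by rule 1; that leaves noun.
The unique satisfying tagging is: adverb noun noun noun noun preposition adverb noun.
Rule-by-rule: rule 1 satisfied; rule 2 satisfied; rule 3 satisfied.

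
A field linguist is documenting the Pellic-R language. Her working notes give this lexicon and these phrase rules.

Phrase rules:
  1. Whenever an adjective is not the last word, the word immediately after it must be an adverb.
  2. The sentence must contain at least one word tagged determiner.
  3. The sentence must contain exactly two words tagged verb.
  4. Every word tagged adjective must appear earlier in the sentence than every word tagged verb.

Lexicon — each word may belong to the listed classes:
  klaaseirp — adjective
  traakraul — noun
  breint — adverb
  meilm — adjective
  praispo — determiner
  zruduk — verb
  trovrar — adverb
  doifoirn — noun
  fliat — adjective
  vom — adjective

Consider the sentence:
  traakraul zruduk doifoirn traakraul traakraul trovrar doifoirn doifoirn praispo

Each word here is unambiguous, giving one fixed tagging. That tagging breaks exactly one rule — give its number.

Fixed tagging: noun verb noun noun noun adverb noun noun determiner.
Rule check: R1 ✓, R2 ✓, R3 ✗, R4 ✓.
Only rule 3 fails.

3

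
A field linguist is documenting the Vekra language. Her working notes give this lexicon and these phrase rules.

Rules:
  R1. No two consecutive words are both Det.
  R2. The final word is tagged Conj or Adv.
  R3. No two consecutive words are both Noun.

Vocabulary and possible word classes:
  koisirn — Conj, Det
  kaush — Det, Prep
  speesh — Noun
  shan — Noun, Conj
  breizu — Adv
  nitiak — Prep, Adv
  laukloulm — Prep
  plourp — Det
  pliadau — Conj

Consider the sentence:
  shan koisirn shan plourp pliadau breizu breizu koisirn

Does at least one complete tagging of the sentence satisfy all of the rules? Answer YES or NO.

YES

Candidates per position — 1:shan {Noun,Conj}; 2:koisirn {Conj,Det}; 3:shan {Noun,Conj}; 4:plourp {Det}; 5:pliadau {Conj}; 6:breizu {Adv}; 7:breizu {Adv}; 8:koisirn {Conj,Det}.
One satisfying assignment: Noun Det Noun Det Conj Adv Adv Conj.
Rule-by-rule: rule 1 satisfied; rule 2 satisfied; rule 3 satisfied.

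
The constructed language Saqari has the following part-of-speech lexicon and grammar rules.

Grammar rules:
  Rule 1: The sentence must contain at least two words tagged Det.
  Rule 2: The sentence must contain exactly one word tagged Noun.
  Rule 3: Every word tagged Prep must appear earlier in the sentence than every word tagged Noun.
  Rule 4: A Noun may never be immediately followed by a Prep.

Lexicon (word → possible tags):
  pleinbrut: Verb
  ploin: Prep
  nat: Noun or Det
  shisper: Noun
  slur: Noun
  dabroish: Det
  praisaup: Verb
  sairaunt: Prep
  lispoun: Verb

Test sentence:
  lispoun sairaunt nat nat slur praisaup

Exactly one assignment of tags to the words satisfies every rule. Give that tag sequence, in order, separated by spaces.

Candidates per position — 1:lispoun {Verb}; 2:sairaunt {Prep}; 3:nat {Noun,Det}; 4:nat {Noun,Det}; 5:slur {Noun}; 6:praisaup {Verb}.
Word 3 cannot be Noun — rule 1 would then fail for every completion. It is Det.
Word 4 cannot be Noun — rule 1 would then fail for every completion. It is Det.
So the tagging must be: Verb Prep Det Det Noun Verb.
Rule-by-rule: rule 1 ✓; rule 2 ✓; rule 3 ✓; rule 4 ✓.

Verb Prep Det Det Noun Verb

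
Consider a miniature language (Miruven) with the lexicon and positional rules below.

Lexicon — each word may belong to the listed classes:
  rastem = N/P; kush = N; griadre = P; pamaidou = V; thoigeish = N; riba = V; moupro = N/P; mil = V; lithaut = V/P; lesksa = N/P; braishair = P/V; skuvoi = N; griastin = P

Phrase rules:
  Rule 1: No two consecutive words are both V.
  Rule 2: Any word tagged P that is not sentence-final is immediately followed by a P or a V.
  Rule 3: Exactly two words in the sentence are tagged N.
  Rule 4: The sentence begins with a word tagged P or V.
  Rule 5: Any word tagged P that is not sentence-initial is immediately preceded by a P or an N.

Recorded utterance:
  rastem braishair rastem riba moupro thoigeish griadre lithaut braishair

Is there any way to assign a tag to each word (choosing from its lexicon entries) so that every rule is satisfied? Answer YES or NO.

YES

Candidates per position — 1:rastem {N,P}; 2:braishair {P,V}; 3:rastem {N,P}; 4:riba {V}; 5:moupro {N,P}; 6:thoigeish {N}; 7:griadre {P}; 8:lithaut {V,P}; 9:braishair {P,V}.
One satisfying assignment: P P P V N N P P V.
Verifying each rule — rule 1 satisfied; rule 2 satisfied; rule 3 satisfied; rule 4 satisfied; rule 5 satisfied.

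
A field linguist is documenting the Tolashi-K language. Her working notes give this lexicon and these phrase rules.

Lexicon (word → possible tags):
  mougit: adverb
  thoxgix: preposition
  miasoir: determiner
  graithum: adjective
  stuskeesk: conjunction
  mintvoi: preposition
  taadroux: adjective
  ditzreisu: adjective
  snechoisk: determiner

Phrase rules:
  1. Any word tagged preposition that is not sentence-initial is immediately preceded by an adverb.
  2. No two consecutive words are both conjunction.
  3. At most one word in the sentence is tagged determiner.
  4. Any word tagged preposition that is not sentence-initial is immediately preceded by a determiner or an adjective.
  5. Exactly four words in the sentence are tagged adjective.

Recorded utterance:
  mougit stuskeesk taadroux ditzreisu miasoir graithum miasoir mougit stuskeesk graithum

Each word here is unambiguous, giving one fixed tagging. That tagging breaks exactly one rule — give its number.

Fixed tagging: adverb conjunction adjective adjective determiner adjective determiner adverb conjunction adjective.
Rule check: R1 holds, R2 holds, R3 violated, R4 holds, R5 holds.
Only rule 3 fails.

3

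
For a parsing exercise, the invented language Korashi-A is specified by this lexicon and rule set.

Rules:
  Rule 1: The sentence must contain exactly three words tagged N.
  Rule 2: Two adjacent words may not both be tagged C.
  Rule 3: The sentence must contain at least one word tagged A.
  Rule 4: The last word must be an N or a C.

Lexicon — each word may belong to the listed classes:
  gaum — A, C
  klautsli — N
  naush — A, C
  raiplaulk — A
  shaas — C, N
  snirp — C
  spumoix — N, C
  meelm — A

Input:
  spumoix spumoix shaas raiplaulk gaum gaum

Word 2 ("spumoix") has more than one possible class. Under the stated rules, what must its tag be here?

Candidates per position — 1:spumoix {N,C}; 2:spumoix {N,C}; 3:shaas {C,N}; 4:raiplaulk {A}; 5:gaum {A,C}; 6:gaum {A,C}.
Position 1: tagging it C would leave rule 1 unsatisfiable, so it must be N.
Position 2: tagging it C would leave rule 1 unsatisfiable, so it must be N.
Position 3: tagging it C would leave rule 1 unsatisfiable, so it must be N.
Position 6: tagging it A would leave rule 4 unsatisfiable, so it must be C.
Position 5: tagging it C would leave rule 2 unsatisfiable, so it must be A.
The unique satisfying tagging is: N N N A A C.
Rule-by-rule: rule 1 holds; rule 2 holds; rule 3 holds; rule 4 holds.

N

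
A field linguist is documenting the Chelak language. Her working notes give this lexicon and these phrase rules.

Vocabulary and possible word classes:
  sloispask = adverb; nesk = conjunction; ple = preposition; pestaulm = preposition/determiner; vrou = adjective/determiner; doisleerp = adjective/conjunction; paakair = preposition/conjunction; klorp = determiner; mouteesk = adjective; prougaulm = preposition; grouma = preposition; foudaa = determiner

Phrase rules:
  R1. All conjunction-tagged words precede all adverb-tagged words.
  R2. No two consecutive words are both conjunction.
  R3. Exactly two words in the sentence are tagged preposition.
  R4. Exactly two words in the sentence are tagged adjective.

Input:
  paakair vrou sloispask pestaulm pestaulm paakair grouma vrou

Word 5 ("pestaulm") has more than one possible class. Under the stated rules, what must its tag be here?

determiner

Candidates per position — 1:paakair {preposition,conjunction}; 2:vrou {adjective,determiner}; 3:sloispask {adverb}; 4:pestaulm {preposition,determiner}; 5:pestaulm {preposition,determiner}; 6:paakair {preposition,conjunction}; 7:grouma {preposition}; 8:vrou {adjective,determiner}.
Word 2 cannot be determiner — rule 4 would then fail for every completion. It is adjective.
Word 6 cannot be conjunction — rule 1 would then fail for every completion. It is preposition.
Word 8 cannot be determiner — rule 4 would then fail for every completion. It is adjective.
Word 1 cannot be preposition — rule 3 would then fail for every completion. It is conjunction.
Word 4 cannot be preposition — rule 3 would then fail for every completion. It is determiner.
Word 5 cannot be preposition — rule 3 would then fail for every completion. It is determiner.
So the tagging must be: conjunction adjective adverb determiner determiner preposition preposition adjective.
Check: rule 1 ok; rule 2 ok; rule 3 ok; rule 4 ok.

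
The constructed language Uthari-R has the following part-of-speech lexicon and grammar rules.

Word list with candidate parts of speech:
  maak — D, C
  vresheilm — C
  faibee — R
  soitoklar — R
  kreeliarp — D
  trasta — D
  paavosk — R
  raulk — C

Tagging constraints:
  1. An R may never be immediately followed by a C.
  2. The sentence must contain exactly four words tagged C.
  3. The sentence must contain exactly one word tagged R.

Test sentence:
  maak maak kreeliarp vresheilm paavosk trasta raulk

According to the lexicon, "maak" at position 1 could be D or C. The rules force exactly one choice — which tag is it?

Candidates per position — 1:maak {D,C}; 2:maak {D,C}; 3:kreeliarp {D}; 4:vresheilm {C}; 5:paavosk {R}; 6:trasta {D}; 7:raulk {C}.
If word 1 were D, no tagging could satisfy rule 2; so word 1 is C.
If word 2 were D, no tagging could satisfy rule 2; so word 2 is C.
The unique satisfying tagging is: C C D C R D C.
Check: rule 1 ok; rule 2 ok; rule 3 ok.

C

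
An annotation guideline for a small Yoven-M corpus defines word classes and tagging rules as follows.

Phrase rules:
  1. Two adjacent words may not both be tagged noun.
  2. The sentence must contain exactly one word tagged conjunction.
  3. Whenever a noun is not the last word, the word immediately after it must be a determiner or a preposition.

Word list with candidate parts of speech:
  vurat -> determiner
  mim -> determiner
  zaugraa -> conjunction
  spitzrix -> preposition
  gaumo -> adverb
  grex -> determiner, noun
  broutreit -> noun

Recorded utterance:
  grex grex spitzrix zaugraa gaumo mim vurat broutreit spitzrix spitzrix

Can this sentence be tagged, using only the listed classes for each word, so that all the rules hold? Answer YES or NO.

YES

Candidates per position — 1:grex {determiner,noun}; 2:grex {determiner,noun}; 3:spitzrix {preposition}; 4:zaugraa {conjunction}; 5:gaumo {adverb}; 6:mim {determiner}; 7:vurat {determiner}; 8:broutreit {noun}; 9:spitzrix {preposition}; 10:spitzrix {preposition}.
One satisfying assignment: determiner noun preposition conjunction adverb determiner determiner noun preposition preposition.
Verifying each rule — rule 1 ok; rule 2 ok; rule 3 ok.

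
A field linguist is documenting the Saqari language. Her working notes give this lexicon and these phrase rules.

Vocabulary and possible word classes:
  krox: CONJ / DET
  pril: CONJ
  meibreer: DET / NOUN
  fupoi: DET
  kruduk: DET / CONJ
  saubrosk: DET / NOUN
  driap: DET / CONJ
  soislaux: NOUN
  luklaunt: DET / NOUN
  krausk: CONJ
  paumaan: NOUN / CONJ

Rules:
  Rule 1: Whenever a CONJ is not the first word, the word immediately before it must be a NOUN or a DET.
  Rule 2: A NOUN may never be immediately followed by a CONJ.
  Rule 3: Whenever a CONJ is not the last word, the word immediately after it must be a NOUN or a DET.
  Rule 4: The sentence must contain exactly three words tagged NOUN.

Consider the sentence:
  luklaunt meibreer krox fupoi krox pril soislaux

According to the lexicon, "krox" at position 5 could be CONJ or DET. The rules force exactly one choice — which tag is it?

Candidates per position — 1:luklaunt {DET,NOUN}; 2:meibreer {DET,NOUN}; 3:krox {CONJ,DET}; 4:fupoi {DET}; 5:krox {CONJ,DET}; 6:pril {CONJ}; 7:soislaux {NOUN}.
Position 1: DET is ruled out by rule 4; that leaves NOUN.
Position 2: DET is ruled out by rule 4; that leaves NOUN.
Position 3: CONJ is ruled out by rule 2; that leaves DET.
Position 5: CONJ is ruled out by rule 1; that leaves DET.
So the tagging must be: NOUN NOUN DET DET DET CONJ NOUN.
Rule-by-rule: rule 1 ok; rule 2 ok; rule 3 ok; rule 4 ok.

DET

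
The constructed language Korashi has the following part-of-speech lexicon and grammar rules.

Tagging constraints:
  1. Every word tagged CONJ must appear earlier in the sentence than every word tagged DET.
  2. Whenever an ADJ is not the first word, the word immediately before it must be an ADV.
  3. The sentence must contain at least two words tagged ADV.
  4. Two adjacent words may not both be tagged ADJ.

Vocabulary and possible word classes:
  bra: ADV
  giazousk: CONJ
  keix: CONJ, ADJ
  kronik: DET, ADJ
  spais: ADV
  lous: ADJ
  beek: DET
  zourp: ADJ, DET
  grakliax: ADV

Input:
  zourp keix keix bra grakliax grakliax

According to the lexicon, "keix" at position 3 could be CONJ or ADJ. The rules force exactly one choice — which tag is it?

Candidates per position — 1:zourp {ADJ,DET}; 2:keix {CONJ,ADJ}; 3:keix {CONJ,ADJ}; 4:bra {ADV}; 5:grakliax {ADV}; 6:grakliax {ADV}.
At position 2, choosing ADJ makes rule 2 impossible to satisfy; hence CONJ.
At position 3, choosing ADJ makes rule 2 impossible to satisfy; hence CONJ.
At position 1, choosing DET makes rule 1 impossible to satisfy; hence ADJ.
The only consistent sequence is: ADJ CONJ CONJ ADV ADV ADV.
Check: rule 1 holds; rule 2 holds; rule 3 holds; rule 4 holds.

CONJ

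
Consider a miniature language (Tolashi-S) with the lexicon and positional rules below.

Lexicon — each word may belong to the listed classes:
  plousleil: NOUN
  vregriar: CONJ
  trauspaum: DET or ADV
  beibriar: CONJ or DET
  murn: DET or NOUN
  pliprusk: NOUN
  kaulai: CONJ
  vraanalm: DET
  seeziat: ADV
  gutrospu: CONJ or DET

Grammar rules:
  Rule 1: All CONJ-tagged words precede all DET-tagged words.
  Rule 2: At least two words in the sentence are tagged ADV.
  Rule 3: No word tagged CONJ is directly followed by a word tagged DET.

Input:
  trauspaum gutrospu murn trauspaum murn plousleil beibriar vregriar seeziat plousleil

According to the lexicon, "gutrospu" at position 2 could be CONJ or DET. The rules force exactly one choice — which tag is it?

CONJ

Candidates per position — 1:trauspaum {DET,ADV}; 2:gutrospu {CONJ,DET}; 3:murn {DET,NOUN}; 4:trauspaum {DET,ADV}; 5:murn {DET,NOUN}; 6:plousleil {NOUN}; 7:beibriar {CONJ,DET}; 8:vregriar {CONJ}; 9:seeziat {ADV}; 10:plousleil {NOUN}.
Position 1: DET is ruled out by rule 1; that leaves ADV.
Position 2: DET is ruled out by rule 1; that leaves CONJ.
Position 3: DET is ruled out by rule 1; that leaves NOUN.
Position 4: DET is ruled out by rule 1; that leaves ADV.
Position 5: DET is ruled out by rule 1; that leaves NOUN.
Position 7: DET is ruled out by rule 1; that leaves CONJ.
The only consistent sequence is: ADV CONJ NOUN ADV NOUN NOUN CONJ CONJ ADV NOUN.
Verifying each rule — rule 1 holds; rule 2 holds; rule 3 holds.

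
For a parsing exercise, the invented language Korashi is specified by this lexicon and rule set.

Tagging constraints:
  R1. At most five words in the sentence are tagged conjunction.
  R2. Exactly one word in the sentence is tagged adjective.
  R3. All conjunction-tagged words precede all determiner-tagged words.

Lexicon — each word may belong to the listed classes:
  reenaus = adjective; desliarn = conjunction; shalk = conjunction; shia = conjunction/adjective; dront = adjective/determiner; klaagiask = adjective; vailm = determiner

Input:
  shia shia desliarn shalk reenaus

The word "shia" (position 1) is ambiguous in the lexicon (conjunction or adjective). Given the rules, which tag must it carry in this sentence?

Candidates per position — 1:shia {conjunction,adjective}; 2:shia {conjunction,adjective}; 3:desliarn {conjunction}; 4:shalk {conjunction}; 5:reenaus {adjective}.
At position 1, choosing adjective makes rule 2 impossible to satisfy; hence conjunction.
At position 2, choosing adjective makes rule 2 impossible to satisfy; hence conjunction.
That leaves exactly one tagging: conjunction conjunction conjunction conjunction adjective.
Check: rule 1 holds; rule 2 holds; rule 3 holds.

conjunction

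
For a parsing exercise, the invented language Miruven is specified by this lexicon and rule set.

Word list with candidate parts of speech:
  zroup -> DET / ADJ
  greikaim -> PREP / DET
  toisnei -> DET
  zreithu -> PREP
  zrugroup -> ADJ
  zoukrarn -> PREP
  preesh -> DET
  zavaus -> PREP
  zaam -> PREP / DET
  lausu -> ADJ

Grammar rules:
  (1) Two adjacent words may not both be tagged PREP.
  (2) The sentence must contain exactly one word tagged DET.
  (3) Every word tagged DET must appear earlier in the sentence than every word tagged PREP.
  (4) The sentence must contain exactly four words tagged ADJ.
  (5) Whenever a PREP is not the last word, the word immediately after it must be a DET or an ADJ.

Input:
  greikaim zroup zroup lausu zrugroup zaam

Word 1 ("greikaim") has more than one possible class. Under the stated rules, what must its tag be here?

DET

Candidates per position — 1:greikaim {PREP,DET}; 2:zroup {DET,ADJ}; 3:zroup {DET,ADJ}; 4:lausu {ADJ}; 5:zrugroup {ADJ}; 6:zaam {PREP,DET}.
If word 2 were DET, no tagging could satisfy rule 4; so word 2 is ADJ.
If word 3 were DET, no tagging could satisfy rule 4; so word 3 is ADJ.
Position 1: the remaining choice is settled jointly with positions 6 — only DET at position 1 is part of a tagging that satisfies every rule.
So the tagging must be: DET ADJ ADJ ADJ ADJ PREP.
Check: rule 1 ✓; rule 2 ✓; rule 3 ✓; rule 4 ✓; rule 5 ✓.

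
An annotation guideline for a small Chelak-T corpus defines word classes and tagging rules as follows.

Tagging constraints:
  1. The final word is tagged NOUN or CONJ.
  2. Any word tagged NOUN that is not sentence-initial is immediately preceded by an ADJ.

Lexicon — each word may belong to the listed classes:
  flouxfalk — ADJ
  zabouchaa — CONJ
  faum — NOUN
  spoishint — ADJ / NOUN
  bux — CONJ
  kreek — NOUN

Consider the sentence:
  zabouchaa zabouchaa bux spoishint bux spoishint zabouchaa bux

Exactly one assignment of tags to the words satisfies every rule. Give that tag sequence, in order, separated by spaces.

Candidates per position — 1:zabouchaa {CONJ}; 2:zabouchaa {CONJ}; 3:bux {CONJ}; 4:spoishint {ADJ,NOUN}; 5:bux {CONJ}; 6:spoishint {ADJ,NOUN}; 7:zabouchaa {CONJ}; 8:bux {CONJ}.
At position 4, choosing NOUN makes rule 2 impossible to satisfy; hence ADJ.
At position 6, choosing NOUN makes rule 2 impossible to satisfy; hence ADJ.
So the tagging must be: CONJ CONJ CONJ ADJ CONJ ADJ CONJ CONJ.
Rule-by-rule: rule 1 ✓; rule 2 ✓.

CONJ CONJ CONJ ADJ CONJ ADJ CONJ CONJ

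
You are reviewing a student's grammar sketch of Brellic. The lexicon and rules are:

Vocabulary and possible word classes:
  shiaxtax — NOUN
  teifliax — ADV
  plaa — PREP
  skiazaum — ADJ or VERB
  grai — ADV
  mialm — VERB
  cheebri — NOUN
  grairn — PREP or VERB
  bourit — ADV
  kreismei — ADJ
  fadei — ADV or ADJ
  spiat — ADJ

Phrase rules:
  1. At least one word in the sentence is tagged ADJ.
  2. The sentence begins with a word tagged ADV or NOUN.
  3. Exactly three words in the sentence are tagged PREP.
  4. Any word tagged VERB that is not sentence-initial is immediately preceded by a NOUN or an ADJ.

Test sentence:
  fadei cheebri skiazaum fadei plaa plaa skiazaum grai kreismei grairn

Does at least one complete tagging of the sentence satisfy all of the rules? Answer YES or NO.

YES

Candidates per position — 1:fadei {ADV,ADJ}; 2:cheebri {NOUN}; 3:skiazaum {ADJ,VERB}; 4:fadei {ADV,ADJ}; 5:plaa {PREP}; 6:plaa {PREP}; 7:skiazaum {ADJ,VERB}; 8:grai {ADV}; 9:kreismei {ADJ}; 10:grairn {PREP,VERB}.
One satisfying assignment: ADV NOUN VERB ADJ PREP PREP ADJ ADV ADJ PREP.
Verifying each rule — rule 1 ✓; rule 2 ✓; rule 3 ✓; rule 4 ✓.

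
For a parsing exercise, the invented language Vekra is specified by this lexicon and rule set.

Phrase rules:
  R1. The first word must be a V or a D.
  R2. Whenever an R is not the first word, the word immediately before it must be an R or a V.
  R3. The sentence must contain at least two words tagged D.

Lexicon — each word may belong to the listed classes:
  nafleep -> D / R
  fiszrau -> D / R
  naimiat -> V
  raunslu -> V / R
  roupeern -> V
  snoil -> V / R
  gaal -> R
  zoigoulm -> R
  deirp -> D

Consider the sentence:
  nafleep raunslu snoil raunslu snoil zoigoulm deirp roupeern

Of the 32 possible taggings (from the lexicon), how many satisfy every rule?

Candidates per position — 1:nafleep {D,R}; 2:raunslu {V,R}; 3:snoil {V,R}; 4:raunslu {V,R}; 5:snoil {V,R}; 6:zoigoulm {R}; 7:deirp {D}; 8:roupeern {V}.
There are 32 candidate sequences in total.
Checking each against the rules leaves 8 sequences.
Count = 8.

8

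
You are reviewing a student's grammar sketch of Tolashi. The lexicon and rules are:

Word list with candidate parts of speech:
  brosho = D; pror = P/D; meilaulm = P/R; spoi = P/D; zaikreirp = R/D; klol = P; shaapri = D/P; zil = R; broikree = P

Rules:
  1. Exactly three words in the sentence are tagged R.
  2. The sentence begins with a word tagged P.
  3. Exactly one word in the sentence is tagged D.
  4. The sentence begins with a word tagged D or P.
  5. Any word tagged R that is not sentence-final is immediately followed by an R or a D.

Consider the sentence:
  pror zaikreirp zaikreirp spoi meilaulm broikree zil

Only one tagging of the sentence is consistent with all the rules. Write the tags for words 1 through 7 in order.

Candidates per position — 1:pror {P,D}; 2:zaikreirp {R,D}; 3:zaikreirp {R,D}; 4:spoi {P,D}; 5:meilaulm {P,R}; 6:broikree {P}; 7:zil {R}.
Word 1 cannot be D — rule 2 would then fail for every completion. It is P.
Word 5 cannot be R — rule 5 would then fail for every completion. It is P.
Word 2 cannot be D — rule 1 would then fail for every completion. It is R.
Word 3 cannot be D — rule 1 would then fail for every completion. It is R.
Word 4 cannot be P — rule 3 would then fail for every completion. It is D.
The unique satisfying tagging is: P R R D P P R.
Checking: rule 1 ✓; rule 2 ✓; rule 3 ✓; rule 4 ✓; rule 5 ✓.

P R R D P P R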